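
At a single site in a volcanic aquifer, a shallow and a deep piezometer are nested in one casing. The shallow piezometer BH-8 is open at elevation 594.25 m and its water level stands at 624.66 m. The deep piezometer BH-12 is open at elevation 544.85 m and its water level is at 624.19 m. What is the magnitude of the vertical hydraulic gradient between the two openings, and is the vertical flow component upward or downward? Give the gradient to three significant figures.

|i_v| ≈ 0.00951; vertical flow is downward

Total head at BH-8: h = 624.66 m (water level in the standpipe).
Total head at BH-12: h = 624.19 m.
Δh = h(BH-8) − h(BH-12) = 624.66 − 624.19 = 0.47 m.
Vertical separation Δz = 594.25 − 544.85 = 49.40 m.
|i_v| = |Δh| / Δz = 0.47 / 49.40 = 0.00951.
Head is higher in the shallow piezometer, so vertical flow is downward (recharge condition).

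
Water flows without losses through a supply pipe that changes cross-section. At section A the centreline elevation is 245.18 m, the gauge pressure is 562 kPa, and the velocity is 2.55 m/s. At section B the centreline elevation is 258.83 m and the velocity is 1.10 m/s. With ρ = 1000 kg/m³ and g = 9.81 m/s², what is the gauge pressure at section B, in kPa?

Pressure head at A: ψ₁ = P₁/(ρg) = 562×1000 / (1000 × 9.81) = 57.29 m.
Velocity heads: v₁²/2g = 2.55²/19.62 = 0.331 m; v₂²/2g = 1.10²/19.62 = 0.062 m.
Total head H = z₁ + ψ₁ + v₁²/2g = 245.18 + 57.29 + 0.331 = 302.80 m.
ψ₂ = H − z₂ − v₂²/2g = 302.80 − 258.83 − 0.062 = 43.91 m.
P₂ = ρgψ₂ = 1000 × 9.81 × 43.91 ≈ 431 kPa.

P₂ ≈ 431 kPa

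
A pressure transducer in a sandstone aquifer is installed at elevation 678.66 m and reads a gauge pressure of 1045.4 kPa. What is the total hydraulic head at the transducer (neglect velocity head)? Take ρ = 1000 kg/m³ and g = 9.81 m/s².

h ≈ 785.22 m

ψ = P/(ρg) = 1045.4×1000 / (1000 × 9.81) = 106.56 m.
h = z + ψ = 678.66 + 106.56 = 785.22 m.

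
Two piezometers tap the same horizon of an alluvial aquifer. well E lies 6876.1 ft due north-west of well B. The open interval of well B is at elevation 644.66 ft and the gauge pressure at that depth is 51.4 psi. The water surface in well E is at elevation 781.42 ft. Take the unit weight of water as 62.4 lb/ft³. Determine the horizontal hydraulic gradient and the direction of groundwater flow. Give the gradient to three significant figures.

i ≈ 0.00264; groundwater flows toward the south-east

Pressure head at well B: ψ = 144·P/γ = 144 × 51.4 / 62.4 = 118.62 ft.
Total head at well B: h = z + ψ = 644.66 + 118.62 = 763.28 ft.
Total head at well E: h = 781.42 ft (water level in the piezometer is the total head).
Head difference: h(well B) − h(well E) = 763.28 − 781.42 = -18.14 ft.
Hydraulic gradient: i = |Δh| / L = 18.14 / 6876.1 = 0.00264.
Flow is from higher to lower head: from well E toward well B, i.e. toward the south-east.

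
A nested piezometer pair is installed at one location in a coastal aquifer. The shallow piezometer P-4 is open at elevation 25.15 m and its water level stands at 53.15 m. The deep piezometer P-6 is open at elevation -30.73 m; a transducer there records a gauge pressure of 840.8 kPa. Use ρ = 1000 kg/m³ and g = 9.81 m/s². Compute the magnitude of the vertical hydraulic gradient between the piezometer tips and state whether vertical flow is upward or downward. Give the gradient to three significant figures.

Total head at P-4: h = 53.15 m (water level in the standpipe).
Pressure head at P-6: ψ = P/(ρg) = 840.8×1000 / (1000 × 9.81) = 85.71 m.
Total head at P-6: h = z + ψ = -30.73 + 85.71 = 54.98 m.
Δh = h(P-4) − h(P-6) = 53.15 − 54.98 = -1.83 m.
Vertical separation Δz = 25.15 − (-30.73) = 55.88 m.
|i_v| = |Δh| / Δz = 1.83 / 55.88 = 0.0327.
Head is higher in the deep piezometer, so vertical flow is upward (discharge condition).

|i_v| ≈ 0.0327; vertical flow is upward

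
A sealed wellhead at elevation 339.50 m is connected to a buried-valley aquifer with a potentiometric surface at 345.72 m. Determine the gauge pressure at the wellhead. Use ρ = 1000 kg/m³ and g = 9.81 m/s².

P ≈ 61.0 kPa

Head above the cap: Δh = 345.72 − 339.50 = 6.22 m.
P = ρgΔh = 1000 × 9.81 × 6.22 = 61018 Pa ≈ 61.0 kPa.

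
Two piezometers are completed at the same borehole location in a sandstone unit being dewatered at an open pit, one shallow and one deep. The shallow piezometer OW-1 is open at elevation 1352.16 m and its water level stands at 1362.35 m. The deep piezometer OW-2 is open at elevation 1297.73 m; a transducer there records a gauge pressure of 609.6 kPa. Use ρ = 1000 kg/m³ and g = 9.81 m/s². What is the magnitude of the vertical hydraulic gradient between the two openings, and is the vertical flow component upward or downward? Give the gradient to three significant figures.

Total head at OW-1: h = 1362.35 m (water level in the standpipe).
Pressure head at OW-2: ψ = P/(ρg) = 609.6×1000 / (1000 × 9.81) = 62.14 m.
Total head at OW-2: h = z + ψ = 1297.73 + 62.14 = 1359.87 m.
Δh = h(OW-1) − h(OW-2) = 1362.35 − 1359.87 = 2.48 m.
Vertical separation Δz = 1352.16 − 1297.73 = 54.43 m.
|i_v| = |Δh| / Δz = 2.48 / 54.43 = 0.0456.
Head is higher in the shallow piezometer, so vertical flow is downward (recharge condition).

|i_v| ≈ 0.0456; vertical flow is downward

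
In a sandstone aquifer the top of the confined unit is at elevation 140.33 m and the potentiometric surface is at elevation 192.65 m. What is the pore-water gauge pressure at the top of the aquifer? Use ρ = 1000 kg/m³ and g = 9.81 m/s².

Pressure head at the aquifer top: ψ = h − z = 192.65 − 140.33 = 52.32 m.
P = ρgψ = 1000 × 9.81 × 52.32 = 513259 Pa ≈ 513 kPa.

P ≈ 513 kPa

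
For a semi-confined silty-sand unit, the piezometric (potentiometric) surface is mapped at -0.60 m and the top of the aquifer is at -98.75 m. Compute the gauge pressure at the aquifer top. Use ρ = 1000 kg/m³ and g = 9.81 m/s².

P ≈ 963 kPa

Pressure head at the aquifer top: ψ = h − z = -0.60 − (-98.75) = 98.15 m.
P = ρgψ = 1000 × 9.81 × 98.15 = 962852 Pa ≈ 963 kPa.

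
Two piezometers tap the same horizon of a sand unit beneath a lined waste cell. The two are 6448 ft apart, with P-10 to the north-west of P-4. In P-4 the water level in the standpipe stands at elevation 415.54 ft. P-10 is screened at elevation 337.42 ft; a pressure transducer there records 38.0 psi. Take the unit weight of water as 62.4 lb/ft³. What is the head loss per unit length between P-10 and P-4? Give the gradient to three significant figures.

Total head at P-4: h = 415.54 ft (water level in the piezometer is the total head).
Pressure head at P-10: ψ = 144·P/γ = 144 × 38.0 / 62.4 = 87.69 ft.
Total head at P-10: h = z + ψ = 337.42 + 87.69 = 425.11 ft.
Head difference: h(P-4) − h(P-10) = 415.54 − 425.11 = -9.57 ft.
Hydraulic gradient: i = |Δh| / L = 9.57 / 6448 = 0.00148.

i ≈ 0.00148 ft/ft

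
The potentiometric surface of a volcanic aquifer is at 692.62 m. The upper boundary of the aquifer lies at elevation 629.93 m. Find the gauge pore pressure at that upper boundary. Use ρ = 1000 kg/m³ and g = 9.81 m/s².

P ≈ 615 kPa

Pressure head at the aquifer top: ψ = h − z = 692.62 − 629.93 = 62.69 m.
P = ρgψ = 1000 × 9.81 × 62.69 = 614989 Pa ≈ 615 kPa.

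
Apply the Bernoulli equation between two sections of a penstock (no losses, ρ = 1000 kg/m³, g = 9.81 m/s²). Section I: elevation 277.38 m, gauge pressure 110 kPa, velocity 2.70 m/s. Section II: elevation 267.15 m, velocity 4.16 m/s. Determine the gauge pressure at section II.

Pressure head at I: ψ₁ = P₁/(ρg) = 110×1000 / (1000 × 9.81) = 11.21 m.
Velocity heads: v₁²/2g = 2.70²/19.62 = 0.372 m; v₂²/2g = 4.16²/19.62 = 0.882 m.
Total head H = z₁ + ψ₁ + v₁²/2g = 277.38 + 11.21 + 0.372 = 288.96 m.
ψ₂ = H − z₂ − v₂²/2g = 288.96 − 267.15 − 0.882 = 20.93 m.
P₂ = ρgψ₂ = 1000 × 9.81 × 20.93 ≈ 205 kPa.

P₂ ≈ 205 kPa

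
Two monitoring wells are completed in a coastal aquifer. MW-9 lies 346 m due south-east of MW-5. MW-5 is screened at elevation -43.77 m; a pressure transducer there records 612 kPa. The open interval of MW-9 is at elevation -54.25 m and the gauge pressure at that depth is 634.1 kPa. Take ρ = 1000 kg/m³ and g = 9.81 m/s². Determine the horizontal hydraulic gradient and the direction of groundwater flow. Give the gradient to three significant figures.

i ≈ 0.0238; groundwater flows toward the south-east

Pressure head at MW-5: ψ = P/(ρg) = 612×1000 / (1000 × 9.81) = 62.39 m.
Total head at MW-5: h = z + ψ = -43.77 + 62.39 = 18.62 m.
Pressure head at MW-9: ψ = P/(ρg) = 634.1×1000 / (1000 × 9.81) = 64.64 m.
Total head at MW-9: h = z + ψ = -54.25 + 64.64 = 10.39 m.
Head difference: h(MW-5) − h(MW-9) = 18.62 − 10.39 = 8.23 m.
Hydraulic gradient: i = |Δh| / L = 8.23 / 346 = 0.0238.
Flow is from higher to lower head: from MW-5 toward MW-9, i.e. toward the south-east.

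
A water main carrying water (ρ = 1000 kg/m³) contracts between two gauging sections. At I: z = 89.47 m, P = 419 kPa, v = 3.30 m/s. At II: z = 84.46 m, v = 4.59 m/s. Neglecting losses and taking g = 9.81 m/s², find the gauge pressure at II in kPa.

Pressure head at I: ψ₁ = P₁/(ρg) = 419×1000 / (1000 × 9.81) = 42.71 m.
Velocity heads: v₁²/2g = 3.30²/19.62 = 0.555 m; v₂²/2g = 4.59²/19.62 = 1.074 m.
Total head H = z₁ + ψ₁ + v₁²/2g = 89.47 + 42.71 + 0.555 = 132.74 m.
ψ₂ = H − z₂ − v₂²/2g = 132.74 − 84.46 − 1.074 = 47.21 m.
P₂ = ρgψ₂ = 1000 × 9.81 × 47.21 ≈ 463 kPa.

P₂ ≈ 463 kPa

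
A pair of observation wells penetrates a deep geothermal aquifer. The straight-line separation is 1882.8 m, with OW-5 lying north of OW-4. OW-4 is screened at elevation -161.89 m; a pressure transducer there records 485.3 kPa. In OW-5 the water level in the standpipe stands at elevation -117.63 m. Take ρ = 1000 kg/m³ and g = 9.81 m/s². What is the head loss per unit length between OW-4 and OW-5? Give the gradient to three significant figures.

Pressure head at OW-4: ψ = P/(ρg) = 485.3×1000 / (1000 × 9.81) = 49.47 m.
Total head at OW-4: h = z + ψ = -161.89 + 49.47 = -112.42 m.
Total head at OW-5: h = -117.63 m (water level in the piezometer is the total head).
Head difference: h(OW-4) − h(OW-5) = -112.42 − (-117.63) = 5.21 m.
Hydraulic gradient: i = |Δh| / L = 5.21 / 1882.8 = 0.00277.

i ≈ 0.00277 m/m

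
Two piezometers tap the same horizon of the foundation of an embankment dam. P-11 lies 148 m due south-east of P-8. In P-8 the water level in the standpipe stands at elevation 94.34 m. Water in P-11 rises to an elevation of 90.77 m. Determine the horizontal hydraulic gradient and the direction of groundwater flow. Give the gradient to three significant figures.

Total head at P-8: h = 94.34 m (water level in the piezometer is the total head).
Total head at P-11: h = 90.77 m (water level in the piezometer is the total head).
Head difference: h(P-8) − h(P-11) = 94.34 − 90.77 = 3.57 m.
Hydraulic gradient: i = |Δh| / L = 3.57 / 148 = 0.0241.
Flow is from higher to lower head: from P-8 toward P-11, i.e. toward the south-east.

i ≈ 0.0241; groundwater flows toward the south-east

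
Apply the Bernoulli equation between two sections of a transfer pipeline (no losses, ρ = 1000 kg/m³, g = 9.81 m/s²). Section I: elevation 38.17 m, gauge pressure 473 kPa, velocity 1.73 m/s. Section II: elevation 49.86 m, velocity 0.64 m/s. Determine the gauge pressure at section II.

P₂ ≈ 360 kPa

Pressure head at I: ψ₁ = P₁/(ρg) = 473×1000 / (1000 × 9.81) = 48.22 m.
Velocity heads: v₁²/2g = 1.73²/19.62 = 0.153 m; v₂²/2g = 0.64²/19.62 = 0.021 m.
Total head H = z₁ + ψ₁ + v₁²/2g = 38.17 + 48.22 + 0.153 = 86.54 m.
ψ₂ = H − z₂ − v₂²/2g = 86.54 − 49.86 − 0.021 = 36.66 m.
P₂ = ρgψ₂ = 1000 × 9.81 × 36.66 ≈ 360 kPa.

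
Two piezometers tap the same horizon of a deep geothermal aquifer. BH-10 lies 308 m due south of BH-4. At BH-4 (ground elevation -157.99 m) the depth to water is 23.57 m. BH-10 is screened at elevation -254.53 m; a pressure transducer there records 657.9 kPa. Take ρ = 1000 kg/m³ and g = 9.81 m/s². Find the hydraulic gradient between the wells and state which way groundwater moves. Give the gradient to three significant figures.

i ≈ 0.0192; groundwater flows toward the south

Total head at BH-4: h = -157.99 − 23.57 = -181.56 m.
Pressure head at BH-10: ψ = P/(ρg) = 657.9×1000 / (1000 × 9.81) = 67.06 m.
Total head at BH-10: h = z + ψ = -254.53 + 67.06 = -187.47 m.
Head difference: h(BH-4) − h(BH-10) = -181.56 − (-187.47) = 5.91 m.
Hydraulic gradient: i = |Δh| / L = 5.91 / 308 = 0.0192.
Flow is from higher to lower head: from BH-4 toward BH-10, i.e. toward the south.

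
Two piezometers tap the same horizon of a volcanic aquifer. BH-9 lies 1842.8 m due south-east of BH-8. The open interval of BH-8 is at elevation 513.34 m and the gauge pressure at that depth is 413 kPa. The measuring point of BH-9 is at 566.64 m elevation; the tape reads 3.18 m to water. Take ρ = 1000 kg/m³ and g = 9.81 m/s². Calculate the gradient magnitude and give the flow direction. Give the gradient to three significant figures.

Pressure head at BH-8: ψ = P/(ρg) = 413×1000 / (1000 × 9.81) = 42.10 m.
Total head at BH-8: h = z + ψ = 513.34 + 42.10 = 555.44 m.
Total head at BH-9: h = 566.64 − 3.18 = 563.46 m.
Head difference: h(BH-8) − h(BH-9) = 555.44 − 563.46 = -8.02 m.
Hydraulic gradient: i = |Δh| / L = 8.02 / 1842.8 = 0.00435.
Flow is from higher to lower head: from BH-9 toward BH-8, i.e. toward the north-west.

i ≈ 0.00435; groundwater flows toward the north-west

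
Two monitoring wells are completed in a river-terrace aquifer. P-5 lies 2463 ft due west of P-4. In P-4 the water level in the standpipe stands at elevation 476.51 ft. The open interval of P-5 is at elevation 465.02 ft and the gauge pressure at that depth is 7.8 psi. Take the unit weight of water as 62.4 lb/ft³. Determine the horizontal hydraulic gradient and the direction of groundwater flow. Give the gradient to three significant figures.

i ≈ 0.00264; groundwater flows toward the east

Total head at P-4: h = 476.51 ft (water level in the piezometer is the total head).
Pressure head at P-5: ψ = 144·P/γ = 144 × 7.8 / 62.4 = 18.00 ft.
Total head at P-5: h = z + ψ = 465.02 + 18.00 = 483.02 ft.
Head difference: h(P-4) − h(P-5) = 476.51 − 483.02 = -6.51 ft.
Hydraulic gradient: i = |Δh| / L = 6.51 / 2463 = 0.00264.
Flow is from higher to lower head: from P-5 toward P-4, i.e. toward the east.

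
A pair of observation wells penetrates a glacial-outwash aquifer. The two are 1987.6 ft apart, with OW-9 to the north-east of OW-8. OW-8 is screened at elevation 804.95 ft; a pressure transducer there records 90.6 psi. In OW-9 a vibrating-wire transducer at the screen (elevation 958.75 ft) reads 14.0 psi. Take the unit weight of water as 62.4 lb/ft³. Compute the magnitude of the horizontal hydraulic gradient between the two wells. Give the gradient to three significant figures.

i ≈ 0.0116

Pressure head at OW-8: ψ = 144·P/γ = 144 × 90.6 / 62.4 = 209.08 ft.
Total head at OW-8: h = z + ψ = 804.95 + 209.08 = 1014.03 ft.
Pressure head at OW-9: ψ = 144·P/γ = 144 × 14.0 / 62.4 = 32.31 ft.
Total head at OW-9: h = z + ψ = 958.75 + 32.31 = 991.06 ft.
Head difference: h(OW-8) − h(OW-9) = 1014.03 − 991.06 = 22.97 ft.
Hydraulic gradient: i = |Δh| / L = 22.97 / 1987.6 = 0.0116.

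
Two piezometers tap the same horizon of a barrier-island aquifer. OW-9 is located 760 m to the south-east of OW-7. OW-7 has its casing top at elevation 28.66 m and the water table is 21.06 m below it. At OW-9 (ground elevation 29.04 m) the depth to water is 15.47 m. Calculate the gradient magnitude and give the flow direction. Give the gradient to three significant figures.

Total head at OW-7: h = 28.66 − 21.06 = 7.60 m.
Total head at OW-9: h = 29.04 − 15.47 = 13.57 m.
Head difference: h(OW-7) − h(OW-9) = 7.60 − 13.57 = -5.97 m.
Hydraulic gradient: i = |Δh| / L = 5.97 / 760 = 0.00786.
Flow is from higher to lower head: from OW-9 toward OW-7, i.e. toward the north-west.

i ≈ 0.00786; groundwater flows toward the north-west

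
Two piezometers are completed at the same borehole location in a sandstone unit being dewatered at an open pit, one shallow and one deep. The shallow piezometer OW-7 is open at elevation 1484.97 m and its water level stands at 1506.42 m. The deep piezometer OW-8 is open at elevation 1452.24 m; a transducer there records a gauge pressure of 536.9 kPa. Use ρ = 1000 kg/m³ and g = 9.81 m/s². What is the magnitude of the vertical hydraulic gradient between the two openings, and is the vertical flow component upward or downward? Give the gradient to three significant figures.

|i_v| ≈ 0.0168; vertical flow is upward

Total head at OW-7: h = 1506.42 m (water level in the standpipe).
Pressure head at OW-8: ψ = P/(ρg) = 536.9×1000 / (1000 × 9.81) = 54.73 m.
Total head at OW-8: h = z + ψ = 1452.24 + 54.73 = 1506.97 m.
Δh = h(OW-7) − h(OW-8) = 1506.42 − 1506.97 = -0.55 m.
Vertical separation Δz = 1484.97 − 1452.24 = 32.73 m.
|i_v| = |Δh| / Δz = 0.55 / 32.73 = 0.0168.
Head is higher in the deep piezometer, so vertical flow is upward (discharge condition).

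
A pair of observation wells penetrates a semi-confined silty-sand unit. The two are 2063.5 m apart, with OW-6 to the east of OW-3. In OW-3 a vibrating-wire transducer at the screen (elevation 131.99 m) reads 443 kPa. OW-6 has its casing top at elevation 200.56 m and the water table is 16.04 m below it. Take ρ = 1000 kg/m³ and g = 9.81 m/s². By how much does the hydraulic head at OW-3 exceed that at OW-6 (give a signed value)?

Δh ≈ -7.37 m

Pressure head at OW-3: ψ = P/(ρg) = 443×1000 / (1000 × 9.81) = 45.16 m.
Total head at OW-3: h = z + ψ = 131.99 + 45.16 = 177.15 m.
Total head at OW-6: h = 200.56 − 16.04 = 184.52 m.
Head difference: h(OW-3) − h(OW-6) = 177.15 − 184.52 = -7.37 m.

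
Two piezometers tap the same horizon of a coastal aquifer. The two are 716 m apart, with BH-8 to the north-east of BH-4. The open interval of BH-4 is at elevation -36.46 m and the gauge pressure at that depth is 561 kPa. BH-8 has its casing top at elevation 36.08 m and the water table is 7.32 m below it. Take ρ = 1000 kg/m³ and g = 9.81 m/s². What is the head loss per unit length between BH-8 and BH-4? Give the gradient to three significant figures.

i ≈ 0.0112 m/m

Pressure head at BH-4: ψ = P/(ρg) = 561×1000 / (1000 × 9.81) = 57.19 m.
Total head at BH-4: h = z + ψ = -36.46 + 57.19 = 20.73 m.
Total head at BH-8: h = 36.08 − 7.32 = 28.76 m.
Head difference: h(BH-4) − h(BH-8) = 20.73 − 28.76 = -8.03 m.
Hydraulic gradient: i = |Δh| / L = 8.03 / 716 = 0.0112.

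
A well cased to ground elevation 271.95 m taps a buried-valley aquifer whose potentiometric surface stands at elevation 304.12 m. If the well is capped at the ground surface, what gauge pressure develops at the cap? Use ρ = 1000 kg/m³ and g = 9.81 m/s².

Head above the cap: Δh = 304.12 − 271.95 = 32.17 m.
P = ρgΔh = 1000 × 9.81 × 32.17 = 315588 Pa ≈ 316 kPa.

P ≈ 316 kPa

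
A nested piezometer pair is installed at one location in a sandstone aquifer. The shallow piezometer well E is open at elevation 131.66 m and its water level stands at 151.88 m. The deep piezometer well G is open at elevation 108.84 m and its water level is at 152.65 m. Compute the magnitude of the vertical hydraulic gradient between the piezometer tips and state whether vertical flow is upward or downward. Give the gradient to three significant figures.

Total head at well E: h = 151.88 m (water level in the standpipe).
Total head at well G: h = 152.65 m.
Δh = h(well E) − h(well G) = 151.88 − 152.65 = -0.77 m.
Vertical separation Δz = 131.66 − 108.84 = 22.82 m.
|i_v| = |Δh| / Δz = 0.77 / 22.82 = 0.0337.
Head is higher in the deep piezometer, so vertical flow is upward (discharge condition).

|i_v| ≈ 0.0337; vertical flow is upward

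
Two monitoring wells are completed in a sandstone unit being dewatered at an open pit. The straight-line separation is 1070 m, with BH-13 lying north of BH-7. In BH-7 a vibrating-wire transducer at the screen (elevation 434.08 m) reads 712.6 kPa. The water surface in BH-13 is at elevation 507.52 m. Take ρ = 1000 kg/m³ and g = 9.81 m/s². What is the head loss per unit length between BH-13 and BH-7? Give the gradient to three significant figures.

i ≈ 0.000748 m/m

Pressure head at BH-7: ψ = P/(ρg) = 712.6×1000 / (1000 × 9.81) = 72.64 m.
Total head at BH-7: h = z + ψ = 434.08 + 72.64 = 506.72 m.
Total head at BH-13: h = 507.52 m (water level in the piezometer is the total head).
Head difference: h(BH-7) − h(BH-13) = 506.72 − 507.52 = -0.80 m.
Hydraulic gradient: i = |Δh| / L = 0.80 / 1070 = 0.000748.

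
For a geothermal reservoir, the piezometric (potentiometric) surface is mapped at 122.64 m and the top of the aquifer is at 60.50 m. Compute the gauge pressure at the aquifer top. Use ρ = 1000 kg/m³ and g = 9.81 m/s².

Pressure head at the aquifer top: ψ = h − z = 122.64 − 60.50 = 62.14 m.
P = ρgψ = 1000 × 9.81 × 62.14 = 609593 Pa ≈ 610 kPa.

P ≈ 610 kPa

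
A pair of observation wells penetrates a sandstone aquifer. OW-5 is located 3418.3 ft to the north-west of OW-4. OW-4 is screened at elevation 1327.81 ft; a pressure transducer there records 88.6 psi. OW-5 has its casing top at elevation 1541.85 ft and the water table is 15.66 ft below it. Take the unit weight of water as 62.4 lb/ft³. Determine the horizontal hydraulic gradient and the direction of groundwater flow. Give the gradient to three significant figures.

Pressure head at OW-4: ψ = 144·P/γ = 144 × 88.6 / 62.4 = 204.46 ft.
Total head at OW-4: h = z + ψ = 1327.81 + 204.46 = 1532.27 ft.
Total head at OW-5: h = 1541.85 − 15.66 = 1526.19 ft.
Head difference: h(OW-4) − h(OW-5) = 1532.27 − 1526.19 = 6.08 ft.
Hydraulic gradient: i = |Δh| / L = 6.08 / 3418.3 = 0.00178.
Flow is from higher to lower head: from OW-4 toward OW-5, i.e. toward the north-west.

i ≈ 0.00178; groundwater flows toward the north-west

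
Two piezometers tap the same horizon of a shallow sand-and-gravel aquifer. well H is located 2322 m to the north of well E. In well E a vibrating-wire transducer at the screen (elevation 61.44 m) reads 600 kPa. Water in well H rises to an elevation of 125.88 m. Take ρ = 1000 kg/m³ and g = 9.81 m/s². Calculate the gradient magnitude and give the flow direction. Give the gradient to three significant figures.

Pressure head at well E: ψ = P/(ρg) = 600×1000 / (1000 × 9.81) = 61.16 m.
Total head at well E: h = z + ψ = 61.44 + 61.16 = 122.60 m.
Total head at well H: h = 125.88 m (water level in the piezometer is the total head).
Head difference: h(well E) − h(well H) = 122.60 − 125.88 = -3.28 m.
Hydraulic gradient: i = |Δh| / L = 3.28 / 2322 = 0.00141.
Flow is from higher to lower head: from well H toward well E, i.e. toward the south.

i ≈ 0.00141; groundwater flows toward the south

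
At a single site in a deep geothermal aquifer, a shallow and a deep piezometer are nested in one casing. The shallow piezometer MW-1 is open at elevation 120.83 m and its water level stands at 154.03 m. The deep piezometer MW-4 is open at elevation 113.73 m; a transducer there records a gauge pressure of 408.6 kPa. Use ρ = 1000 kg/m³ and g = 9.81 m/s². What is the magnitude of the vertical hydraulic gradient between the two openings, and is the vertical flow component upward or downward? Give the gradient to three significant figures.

Total head at MW-1: h = 154.03 m (water level in the standpipe).
Pressure head at MW-4: ψ = P/(ρg) = 408.6×1000 / (1000 × 9.81) = 41.65 m.
Total head at MW-4: h = z + ψ = 113.73 + 41.65 = 155.38 m.
Δh = h(MW-1) − h(MW-4) = 154.03 − 155.38 = -1.35 m.
Vertical separation Δz = 120.83 − 113.73 = 7.10 m.
|i_v| = |Δh| / Δz = 1.35 / 7.10 = 0.190.
Head is higher in the deep piezometer, so vertical flow is upward (discharge condition).

|i_v| ≈ 0.190; vertical flow is upward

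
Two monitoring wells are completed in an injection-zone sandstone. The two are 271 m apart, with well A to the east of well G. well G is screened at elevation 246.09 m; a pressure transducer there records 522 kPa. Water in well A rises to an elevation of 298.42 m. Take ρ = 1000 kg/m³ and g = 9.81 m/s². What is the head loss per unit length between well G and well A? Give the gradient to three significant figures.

i ≈ 0.00325 m/m

Pressure head at well G: ψ = P/(ρg) = 522×1000 / (1000 × 9.81) = 53.21 m.
Total head at well G: h = z + ψ = 246.09 + 53.21 = 299.30 m.
Total head at well A: h = 298.42 m (water level in the piezometer is the total head).
Head difference: h(well G) − h(well A) = 299.30 − 298.42 = 0.88 m.
Hydraulic gradient: i = |Δh| / L = 0.88 / 271 = 0.00325.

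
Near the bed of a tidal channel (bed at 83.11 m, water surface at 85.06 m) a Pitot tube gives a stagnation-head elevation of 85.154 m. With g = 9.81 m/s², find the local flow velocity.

Near the bed, under hydrostatic conditions, the piezometric head (z + ψ) equals the free-surface elevation, 85.06 m.
Velocity head = total − piezometric = 85.154 − 85.06 = 0.094 m.
v = √(2g·h_v) = √(2 × 9.81 × 0.094) = 1.36 m/s.

v ≈ 1.36 m/s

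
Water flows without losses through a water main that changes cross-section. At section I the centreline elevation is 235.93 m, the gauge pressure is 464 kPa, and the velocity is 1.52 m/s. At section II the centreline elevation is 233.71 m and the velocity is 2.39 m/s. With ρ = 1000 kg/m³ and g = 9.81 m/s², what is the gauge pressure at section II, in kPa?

P₂ ≈ 484 kPa

Pressure head at I: ψ₁ = P₁/(ρg) = 464×1000 / (1000 × 9.81) = 47.30 m.
Velocity heads: v₁²/2g = 1.52²/19.62 = 0.118 m; v₂²/2g = 2.39²/19.62 = 0.291 m.
Total head H = z₁ + ψ₁ + v₁²/2g = 235.93 + 47.30 + 0.118 = 283.35 m.
ψ₂ = H − z₂ − v₂²/2g = 283.35 − 233.71 − 0.291 = 49.35 m.
P₂ = ρgψ₂ = 1000 × 9.81 × 49.35 ≈ 484 kPa.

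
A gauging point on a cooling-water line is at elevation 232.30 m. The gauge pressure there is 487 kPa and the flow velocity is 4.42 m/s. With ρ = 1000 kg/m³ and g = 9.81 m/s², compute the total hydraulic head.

Pressure head ψ = P/(ρg) = 487×1000 / (1000 × 9.81) = 49.64 m.
Velocity head = v²/(2g) = 4.42² / (2 × 9.81) = 0.996 m.
h = z + ψ + v²/(2g) = 232.30 + 49.64 + 0.996 = 282.94 m.

h ≈ 282.94 m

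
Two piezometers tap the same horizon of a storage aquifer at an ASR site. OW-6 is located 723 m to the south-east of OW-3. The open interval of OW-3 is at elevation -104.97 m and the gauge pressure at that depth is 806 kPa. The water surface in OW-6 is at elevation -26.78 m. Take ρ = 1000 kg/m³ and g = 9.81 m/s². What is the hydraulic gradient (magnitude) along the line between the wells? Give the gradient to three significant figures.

i ≈ 0.00549

Pressure head at OW-3: ψ = P/(ρg) = 806×1000 / (1000 × 9.81) = 82.16 m.
Total head at OW-3: h = z + ψ = -104.97 + 82.16 = -22.81 m.
Total head at OW-6: h = -26.78 m (water level in the piezometer is the total head).
Head difference: h(OW-3) − h(OW-6) = -22.81 − (-26.78) = 3.97 m.
Hydraulic gradient: i = |Δh| / L = 3.97 / 723 = 0.00549.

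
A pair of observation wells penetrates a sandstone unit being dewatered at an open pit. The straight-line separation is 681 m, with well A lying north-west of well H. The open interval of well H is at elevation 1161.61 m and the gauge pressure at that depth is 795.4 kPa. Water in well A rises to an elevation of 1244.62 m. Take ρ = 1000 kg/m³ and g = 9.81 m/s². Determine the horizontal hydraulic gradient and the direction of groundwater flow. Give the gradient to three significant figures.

Pressure head at well H: ψ = P/(ρg) = 795.4×1000 / (1000 × 9.81) = 81.08 m.
Total head at well H: h = z + ψ = 1161.61 + 81.08 = 1242.69 m.
Total head at well A: h = 1244.62 m (water level in the piezometer is the total head).
Head difference: h(well H) − h(well A) = 1242.69 − 1244.62 = -1.93 m.
Hydraulic gradient: i = |Δh| / L = 1.93 / 681 = 0.00283.
Flow is from higher to lower head: from well A toward well H, i.e. toward the south-east.

i ≈ 0.00283; groundwater flows toward the south-east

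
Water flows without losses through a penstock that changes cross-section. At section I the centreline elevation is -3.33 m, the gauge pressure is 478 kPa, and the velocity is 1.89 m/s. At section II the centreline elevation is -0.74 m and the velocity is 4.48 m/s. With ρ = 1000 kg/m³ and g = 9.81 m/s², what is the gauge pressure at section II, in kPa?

P₂ ≈ 444 kPa

Pressure head at I: ψ₁ = P₁/(ρg) = 478×1000 / (1000 × 9.81) = 48.73 m.
Velocity heads: v₁²/2g = 1.89²/19.62 = 0.182 m; v₂²/2g = 4.48²/19.62 = 1.023 m.
Total head H = z₁ + ψ₁ + v₁²/2g = -3.33 + 48.73 + 0.182 = 45.58 m.
ψ₂ = H − z₂ − v₂²/2g = 45.58 − (-0.74) − 1.023 = 45.30 m.
P₂ = ρgψ₂ = 1000 × 9.81 × 45.30 ≈ 444 kPa.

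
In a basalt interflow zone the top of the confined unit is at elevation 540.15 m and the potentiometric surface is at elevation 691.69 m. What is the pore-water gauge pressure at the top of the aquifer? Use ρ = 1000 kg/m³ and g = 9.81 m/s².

Pressure head at the aquifer top: ψ = h − z = 691.69 − 540.15 = 151.54 m.
P = ρgψ = 1000 × 9.81 × 151.54 = 1486607 Pa ≈ 1490 kPa.

P ≈ 1490 kPa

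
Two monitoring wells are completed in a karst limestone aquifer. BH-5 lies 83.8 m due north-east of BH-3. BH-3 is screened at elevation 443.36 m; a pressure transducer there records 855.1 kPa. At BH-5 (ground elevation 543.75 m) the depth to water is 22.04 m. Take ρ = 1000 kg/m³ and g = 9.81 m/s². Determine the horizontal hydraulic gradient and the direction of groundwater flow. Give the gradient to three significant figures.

i ≈ 0.105; groundwater flows toward the north-east

Pressure head at BH-3: ψ = P/(ρg) = 855.1×1000 / (1000 × 9.81) = 87.17 m.
Total head at BH-3: h = z + ψ = 443.36 + 87.17 = 530.53 m.
Total head at BH-5: h = 543.75 − 22.04 = 521.71 m.
Head difference: h(BH-3) − h(BH-5) = 530.53 − 521.71 = 8.82 m.
Hydraulic gradient: i = |Δh| / L = 8.82 / 83.8 = 0.105.
Flow is from higher to lower head: from BH-3 toward BH-5, i.e. toward the north-east.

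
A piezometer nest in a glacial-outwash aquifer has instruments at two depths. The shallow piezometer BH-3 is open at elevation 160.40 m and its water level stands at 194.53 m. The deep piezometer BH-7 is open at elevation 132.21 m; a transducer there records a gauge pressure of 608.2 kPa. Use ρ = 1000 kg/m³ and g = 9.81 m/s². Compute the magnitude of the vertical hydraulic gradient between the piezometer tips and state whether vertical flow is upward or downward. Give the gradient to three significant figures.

|i_v| ≈ 0.0114; vertical flow is downward

Total head at BH-3: h = 194.53 m (water level in the standpipe).
Pressure head at BH-7: ψ = P/(ρg) = 608.2×1000 / (1000 × 9.81) = 62.00 m.
Total head at BH-7: h = z + ψ = 132.21 + 62.00 = 194.21 m.
Δh = h(BH-3) − h(BH-7) = 194.53 − 194.21 = 0.32 m.
Vertical separation Δz = 160.40 − 132.21 = 28.19 m.
|i_v| = |Δh| / Δz = 0.32 / 28.19 = 0.0114.
Head is higher in the shallow piezometer, so vertical flow is downward (recharge condition).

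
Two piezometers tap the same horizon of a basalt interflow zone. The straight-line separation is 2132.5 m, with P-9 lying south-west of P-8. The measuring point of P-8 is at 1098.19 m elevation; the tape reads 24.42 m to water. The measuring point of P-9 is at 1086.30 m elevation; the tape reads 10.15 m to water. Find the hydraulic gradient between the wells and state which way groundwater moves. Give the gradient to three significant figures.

Total head at P-8: h = 1098.19 − 24.42 = 1073.77 m.
Total head at P-9: h = 1086.30 − 10.15 = 1076.15 m.
Head difference: h(P-8) − h(P-9) = 1073.77 − 1076.15 = -2.38 m.
Hydraulic gradient: i = |Δh| / L = 2.38 / 2132.5 = 0.00112.
Flow is from higher to lower head: from P-9 toward P-8, i.e. toward the north-east.

i ≈ 0.00112; groundwater flows toward the north-east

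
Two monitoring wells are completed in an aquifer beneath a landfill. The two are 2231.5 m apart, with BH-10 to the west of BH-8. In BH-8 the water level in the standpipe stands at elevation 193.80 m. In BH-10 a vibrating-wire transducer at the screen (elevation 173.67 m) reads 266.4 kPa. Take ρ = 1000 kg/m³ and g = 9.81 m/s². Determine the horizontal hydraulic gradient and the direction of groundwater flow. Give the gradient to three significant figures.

i ≈ 0.00315; groundwater flows toward the east

Total head at BH-8: h = 193.80 m (water level in the piezometer is the total head).
Pressure head at BH-10: ψ = P/(ρg) = 266.4×1000 / (1000 × 9.81) = 27.16 m.
Total head at BH-10: h = z + ψ = 173.67 + 27.16 = 200.83 m.
Head difference: h(BH-8) − h(BH-10) = 193.80 − 200.83 = -7.03 m.
Hydraulic gradient: i = |Δh| / L = 7.03 / 2231.5 = 0.00315.
Flow is from higher to lower head: from BH-10 toward BH-8, i.e. toward the east.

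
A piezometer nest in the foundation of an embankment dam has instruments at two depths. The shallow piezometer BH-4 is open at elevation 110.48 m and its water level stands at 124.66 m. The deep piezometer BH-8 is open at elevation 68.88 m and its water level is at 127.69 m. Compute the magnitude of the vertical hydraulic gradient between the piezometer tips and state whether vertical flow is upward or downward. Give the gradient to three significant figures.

Total head at BH-4: h = 124.66 m (water level in the standpipe).
Total head at BH-8: h = 127.69 m.
Δh = h(BH-4) − h(BH-8) = 124.66 − 127.69 = -3.03 m.
Vertical separation Δz = 110.48 − 68.88 = 41.60 m.
|i_v| = |Δh| / Δz = 3.03 / 41.60 = 0.0728.
Head is higher in the deep piezometer, so vertical flow is upward (discharge condition).

|i_v| ≈ 0.0728; vertical flow is upward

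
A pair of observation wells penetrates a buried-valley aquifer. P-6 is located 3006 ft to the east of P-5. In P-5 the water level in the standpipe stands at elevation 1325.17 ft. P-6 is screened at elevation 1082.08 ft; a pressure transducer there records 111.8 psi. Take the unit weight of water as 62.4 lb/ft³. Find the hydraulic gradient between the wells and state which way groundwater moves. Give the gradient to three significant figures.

i ≈ 0.00496; groundwater flows toward the west

Total head at P-5: h = 1325.17 ft (water level in the piezometer is the total head).
Pressure head at P-6: ψ = 144·P/γ = 144 × 111.8 / 62.4 = 258.00 ft.
Total head at P-6: h = z + ψ = 1082.08 + 258.00 = 1340.08 ft.
Head difference: h(P-5) − h(P-6) = 1325.17 − 1340.08 = -14.91 ft.
Hydraulic gradient: i = |Δh| / L = 14.91 / 3006 = 0.00496.
Flow is from higher to lower head: from P-6 toward P-5, i.e. toward the west.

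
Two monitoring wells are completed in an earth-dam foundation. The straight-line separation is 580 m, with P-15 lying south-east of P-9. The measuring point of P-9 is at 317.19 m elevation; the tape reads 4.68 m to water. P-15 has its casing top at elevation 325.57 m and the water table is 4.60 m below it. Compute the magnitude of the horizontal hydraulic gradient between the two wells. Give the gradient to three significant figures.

i ≈ 0.0146

Total head at P-9: h = 317.19 − 4.68 = 312.51 m.
Total head at P-15: h = 325.57 − 4.60 = 320.97 m.
Head difference: h(P-9) − h(P-15) = 312.51 − 320.97 = -8.46 m.
Hydraulic gradient: i = |Δh| / L = 8.46 / 580 = 0.0146.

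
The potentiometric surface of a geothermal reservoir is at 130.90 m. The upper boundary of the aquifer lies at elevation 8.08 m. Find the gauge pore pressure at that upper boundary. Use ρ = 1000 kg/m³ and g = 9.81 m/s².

P ≈ 1200 kPa

Pressure head at the aquifer top: ψ = h − z = 130.90 − 8.08 = 122.82 m.
P = ρgψ = 1000 × 9.81 × 122.82 = 1204864 Pa ≈ 1200 kPa.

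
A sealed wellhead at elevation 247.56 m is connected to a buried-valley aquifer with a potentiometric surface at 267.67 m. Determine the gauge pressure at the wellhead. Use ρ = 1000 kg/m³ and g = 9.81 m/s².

P ≈ 197 kPa

Head above the cap: Δh = 267.67 − 247.56 = 20.11 m.
P = ρgΔh = 1000 × 9.81 × 20.11 = 197279 Pa ≈ 197 kPa.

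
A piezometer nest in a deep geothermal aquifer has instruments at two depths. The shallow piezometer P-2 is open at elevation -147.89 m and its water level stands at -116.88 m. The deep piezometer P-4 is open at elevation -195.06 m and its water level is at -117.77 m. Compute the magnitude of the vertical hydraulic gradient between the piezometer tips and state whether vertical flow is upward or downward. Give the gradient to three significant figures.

|i_v| ≈ 0.0189; vertical flow is downward

Total head at P-2: h = -116.88 m (water level in the standpipe).
Total head at P-4: h = -117.77 m.
Δh = h(P-2) − h(P-4) = -116.88 − (-117.77) = 0.89 m.
Vertical separation Δz = -147.89 − (-195.06) = 47.17 m.
|i_v| = |Δh| / Δz = 0.89 / 47.17 = 0.0189.
Head is higher in the shallow piezometer, so vertical flow is downward (recharge condition).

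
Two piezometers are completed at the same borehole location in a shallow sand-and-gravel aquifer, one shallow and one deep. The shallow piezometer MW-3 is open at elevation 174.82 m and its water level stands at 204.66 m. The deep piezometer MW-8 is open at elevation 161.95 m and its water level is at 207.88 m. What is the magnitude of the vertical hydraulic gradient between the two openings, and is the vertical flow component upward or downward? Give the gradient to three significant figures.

Total head at MW-3: h = 204.66 m (water level in the standpipe).
Total head at MW-8: h = 207.88 m.
Δh = h(MW-3) − h(MW-8) = 204.66 − 207.88 = -3.22 m.
Vertical separation Δz = 174.82 − 161.95 = 12.87 m.
|i_v| = |Δh| / Δz = 3.22 / 12.87 = 0.250.
Head is higher in the deep piezometer, so vertical flow is upward (discharge condition).

|i_v| ≈ 0.250; vertical flow is upward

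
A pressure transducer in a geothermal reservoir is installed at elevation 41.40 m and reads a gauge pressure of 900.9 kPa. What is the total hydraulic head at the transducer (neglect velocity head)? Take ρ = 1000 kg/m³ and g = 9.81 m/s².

ψ = P/(ρg) = 900.9×1000 / (1000 × 9.81) = 91.83 m.
h = z + ψ = 41.40 + 91.83 = 133.23 m.

h ≈ 133.23 m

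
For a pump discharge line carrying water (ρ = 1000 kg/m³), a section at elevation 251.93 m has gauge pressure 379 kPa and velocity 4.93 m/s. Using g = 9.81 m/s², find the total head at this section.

Pressure head ψ = P/(ρg) = 379×1000 / (1000 × 9.81) = 38.63 m.
Velocity head = v²/(2g) = 4.93² / (2 × 9.81) = 1.239 m.
h = z + ψ + v²/(2g) = 251.93 + 38.63 + 1.239 = 291.80 m.

h ≈ 291.80 m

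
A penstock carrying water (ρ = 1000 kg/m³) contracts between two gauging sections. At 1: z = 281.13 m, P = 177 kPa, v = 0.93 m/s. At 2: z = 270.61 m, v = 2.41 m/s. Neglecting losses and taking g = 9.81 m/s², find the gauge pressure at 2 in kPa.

Pressure head at 1: ψ₁ = P₁/(ρg) = 177×1000 / (1000 × 9.81) = 18.04 m.
Velocity heads: v₁²/2g = 0.93²/19.62 = 0.044 m; v₂²/2g = 2.41²/19.62 = 0.296 m.
Total head H = z₁ + ψ₁ + v₁²/2g = 281.13 + 18.04 + 0.044 = 299.21 m.
ψ₂ = H − z₂ − v₂²/2g = 299.21 − 270.61 − 0.296 = 28.30 m.
P₂ = ρgψ₂ = 1000 × 9.81 × 28.30 ≈ 278 kPa.

P₂ ≈ 278 kPa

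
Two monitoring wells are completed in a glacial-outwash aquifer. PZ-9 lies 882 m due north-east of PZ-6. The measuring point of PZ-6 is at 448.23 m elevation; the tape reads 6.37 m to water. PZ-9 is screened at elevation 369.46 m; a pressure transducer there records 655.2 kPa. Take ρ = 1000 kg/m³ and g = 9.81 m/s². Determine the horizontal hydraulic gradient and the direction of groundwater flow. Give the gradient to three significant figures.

Total head at PZ-6: h = 448.23 − 6.37 = 441.86 m.
Pressure head at PZ-9: ψ = P/(ρg) = 655.2×1000 / (1000 × 9.81) = 66.79 m.
Total head at PZ-9: h = z + ψ = 369.46 + 66.79 = 436.25 m.
Head difference: h(PZ-6) − h(PZ-9) = 441.86 − 436.25 = 5.61 m.
Hydraulic gradient: i = |Δh| / L = 5.61 / 882 = 0.00636.
Flow is from higher to lower head: from PZ-6 toward PZ-9, i.e. toward the north-east.

i ≈ 0.00636; groundwater flows toward the north-east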